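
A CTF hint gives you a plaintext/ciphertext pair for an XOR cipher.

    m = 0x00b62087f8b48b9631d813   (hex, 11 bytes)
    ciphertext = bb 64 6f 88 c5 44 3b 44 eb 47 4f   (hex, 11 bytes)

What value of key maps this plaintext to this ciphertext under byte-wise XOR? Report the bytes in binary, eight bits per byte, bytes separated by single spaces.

Since ciphertext = m ⊕ key, XORing both sides with m gives key = m ⊕ ciphertext.
00 ⊕ bb = bb
b6 ⊕ 64 = d2
20 ⊕ 6f = 4f
87 ⊕ 88 = 0f
f8 ⊕ c5 = 3d
b4 ⊕ 44 = f0
8b ⊕ 3b = b0
96 ⊕ 44 = d2
31 ⊕ eb = da
d8 ⊕ 47 = 9f
13 ⊕ 4f = 5c

10111011 11010010 01001111 00001111 00111101 11110000 10110000 11010010 11011010 10011111 01011100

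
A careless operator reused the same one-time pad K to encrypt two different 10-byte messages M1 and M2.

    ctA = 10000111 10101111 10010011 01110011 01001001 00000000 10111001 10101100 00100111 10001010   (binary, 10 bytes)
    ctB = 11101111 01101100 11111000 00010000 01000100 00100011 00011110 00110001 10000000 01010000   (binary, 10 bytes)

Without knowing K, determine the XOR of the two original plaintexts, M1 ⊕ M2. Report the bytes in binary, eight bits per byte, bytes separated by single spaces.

01101000 11000011 01101011 01100011 00001101 00100011 10100111 10011101 10100111 11011010

ctA ⊕ ctB = (M1 ⊕ K) ⊕ (M2 ⊕ K) = M1 ⊕ M2 — the shared key cancels under XOR.
135 XOR 239 = 104
175 XOR 108 = 195
147 XOR 248 = 107
115 XOR  16 =  99
 73 XOR  68 =  13
  0 XOR  35 =  35
185 XOR  30 = 167
172 XOR  49 = 157
 39 XOR 128 = 167
138 XOR  80 = 218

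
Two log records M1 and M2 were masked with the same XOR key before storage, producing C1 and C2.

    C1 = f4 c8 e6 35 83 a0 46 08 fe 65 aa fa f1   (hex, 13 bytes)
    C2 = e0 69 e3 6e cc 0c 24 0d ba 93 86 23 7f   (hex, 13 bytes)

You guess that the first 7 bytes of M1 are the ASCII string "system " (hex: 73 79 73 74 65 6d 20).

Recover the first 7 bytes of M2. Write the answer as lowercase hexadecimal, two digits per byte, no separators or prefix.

67d8762f2ac142

First, C1 ⊕ C2 = (M1 ⊕ K) ⊕ (M2 ⊕ K) = M1 ⊕ M2, so the key drops out. Then M2 = (M1 ⊕ M2) ⊕ M1 over the first 7 bytes.
byte 0: (f4 ⊕ e0) ⊕ 73 = 14 ⊕ 73 = 67
byte 1: (c8 ⊕ 69) ⊕ 79 = a1 ⊕ 79 = d8
byte 2: (e6 ⊕ e3) ⊕ 73 = 05 ⊕ 73 = 76
byte 3: (35 ⊕ 6e) ⊕ 74 = 5b ⊕ 74 = 2f
byte 4: (83 ⊕ cc) ⊕ 65 = 4f ⊕ 65 = 2a
byte 5: (a0 ⊕ 0c) ⊕ 6d = ac ⊕ 6d = c1
byte 6: (46 ⊕ 24) ⊕ 20 = 62 ⊕ 20 = 42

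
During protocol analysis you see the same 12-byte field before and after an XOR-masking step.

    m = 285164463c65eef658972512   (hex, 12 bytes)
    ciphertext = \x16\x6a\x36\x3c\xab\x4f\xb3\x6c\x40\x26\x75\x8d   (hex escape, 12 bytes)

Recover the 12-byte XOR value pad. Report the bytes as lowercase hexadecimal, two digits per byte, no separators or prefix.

3e3b527a972a5d9a18b1509f

Since ciphertext = m ⊕ pad, XORing both sides with m gives pad = m ⊕ ciphertext.
28 ⊕ 16 = 3e
51 ⊕ 6a = 3b
64 ⊕ 36 = 52
46 ⊕ 3c = 7a
3c ⊕ ab = 97
65 ⊕ 4f = 2a
ee ⊕ b3 = 5d
f6 ⊕ 6c = 9a
58 ⊕ 40 = 18
97 ⊕ 26 = b1
25 ⊕ 75 = 50
12 ⊕ 8d = 9f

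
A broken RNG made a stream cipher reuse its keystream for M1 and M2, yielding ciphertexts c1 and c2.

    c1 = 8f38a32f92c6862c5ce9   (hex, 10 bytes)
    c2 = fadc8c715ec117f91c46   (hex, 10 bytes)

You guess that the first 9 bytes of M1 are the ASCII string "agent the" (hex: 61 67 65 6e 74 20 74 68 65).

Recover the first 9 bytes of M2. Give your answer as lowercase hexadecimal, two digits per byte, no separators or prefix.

14834a30b827e5bd25

First, c1 ⊕ c2 = (M1 ⊕ K) ⊕ (M2 ⊕ K) = M1 ⊕ M2, so the key drops out. Then M2 = (M1 ⊕ M2) ⊕ M1 over the first 9 bytes.
byte 0: (8f XOR fa) XOR 61 = 75 XOR 61 = 14
byte 1: (38 XOR dc) XOR 67 = e4 XOR 67 = 83
byte 2: (a3 XOR 8c) XOR 65 = 2f XOR 65 = 4a
byte 3: (2f XOR 71) XOR 6e = 5e XOR 6e = 30
byte 4: (92 XOR 5e) XOR 74 = cc XOR 74 = b8
byte 5: (c6 XOR c1) XOR 20 = 07 XOR 20 = 27
byte 6: (86 XOR 17) XOR 74 = 91 XOR 74 = e5
byte 7: (2c XOR f9) XOR 68 = d5 XOR 68 = bd
byte 8: (5c XOR 1c) XOR 65 = 40 XOR 65 = 25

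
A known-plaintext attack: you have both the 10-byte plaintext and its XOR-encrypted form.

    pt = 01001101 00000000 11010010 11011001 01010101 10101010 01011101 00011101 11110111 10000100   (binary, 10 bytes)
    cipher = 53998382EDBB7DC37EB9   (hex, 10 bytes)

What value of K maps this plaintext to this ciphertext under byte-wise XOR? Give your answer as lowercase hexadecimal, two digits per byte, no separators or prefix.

Since cipher = pt ⊕ K, XORing both sides with pt gives K = pt ⊕ cipher.
4d ^ 53 = 1e
00 ^ 99 = 99
d2 ^ 83 = 51
d9 ^ 82 = 5b
55 ^ ed = b8
aa ^ bb = 11
5d ^ 7d = 20
1d ^ c3 = de
f7 ^ 7e = 89
84 ^ b9 = 3d

1e99515bb81120de893d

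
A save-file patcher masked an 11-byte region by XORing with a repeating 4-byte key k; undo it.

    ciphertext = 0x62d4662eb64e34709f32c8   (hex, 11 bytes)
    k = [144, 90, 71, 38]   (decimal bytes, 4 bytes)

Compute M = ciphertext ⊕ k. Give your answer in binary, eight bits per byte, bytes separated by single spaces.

11110010 10001110 00100001 00001000 00100110 00010100 01110011 01010110 00001111 01101000 10001111

The 4-byte key repeats, so the effective keystream is 90 5a 47 26 90 5a 47 26 90 5a 47.
byte 0:  98 XOR 144 = 242
byte 1: 212 XOR  90 = 142
byte 2: 102 XOR  71 =  33
byte 3:  46 XOR  38 =   8
byte 4: 182 XOR 144 =  38
byte 5:  78 XOR  90 =  20
byte 6:  52 XOR  71 = 115
byte 7: 112 XOR  38 =  86
byte 8: 159 XOR 144 =  15
byte 9:  50 XOR  90 = 104
byte 10: 200 XOR  71 = 143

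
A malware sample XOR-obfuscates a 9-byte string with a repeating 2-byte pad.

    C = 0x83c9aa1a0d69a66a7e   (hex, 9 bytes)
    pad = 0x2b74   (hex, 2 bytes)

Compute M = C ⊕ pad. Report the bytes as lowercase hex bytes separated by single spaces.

a8 bd 81 6e 26 1d 8d 1e 55

The 2-byte key repeats, so the effective keystream is 2b 74 2b 74 2b 74 2b 74 2b.
byte 0: 83 XOR 2b = a8
byte 1: c9 XOR 74 = bd
byte 2: aa XOR 2b = 81
byte 3: 1a XOR 74 = 6e
byte 4: 0d XOR 2b = 26
byte 5: 69 XOR 74 = 1d
byte 6: a6 XOR 2b = 8d
byte 7: 6a XOR 74 = 1e
byte 8: 7e XOR 2b = 55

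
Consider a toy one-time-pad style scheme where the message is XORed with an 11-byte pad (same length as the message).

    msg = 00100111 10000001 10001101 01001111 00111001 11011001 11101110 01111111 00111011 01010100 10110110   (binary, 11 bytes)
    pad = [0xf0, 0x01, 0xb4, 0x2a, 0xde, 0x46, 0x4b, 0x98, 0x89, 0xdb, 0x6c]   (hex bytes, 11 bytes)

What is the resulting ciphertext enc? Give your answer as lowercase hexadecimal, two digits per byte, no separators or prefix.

d7803965e79fa5e7b28fda

27 ⊕ f0 = d7
81 ⊕ 01 = 80
8d ⊕ b4 = 39
4f ⊕ 2a = 65
39 ⊕ de = e7
d9 ⊕ 46 = 9f
ee ⊕ 4b = a5
7f ⊕ 98 = e7
3b ⊕ 89 = b2
54 ⊕ db = 8f
b6 ⊕ 6c = da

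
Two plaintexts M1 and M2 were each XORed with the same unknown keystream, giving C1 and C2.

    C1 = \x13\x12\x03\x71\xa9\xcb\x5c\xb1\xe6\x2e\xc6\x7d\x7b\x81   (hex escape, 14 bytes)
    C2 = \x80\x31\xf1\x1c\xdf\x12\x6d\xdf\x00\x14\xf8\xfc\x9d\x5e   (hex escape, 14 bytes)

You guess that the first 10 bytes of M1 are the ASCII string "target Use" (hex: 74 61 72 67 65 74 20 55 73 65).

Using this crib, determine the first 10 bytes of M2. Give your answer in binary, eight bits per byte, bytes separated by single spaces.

11100111 01000010 10000000 00001010 00010011 10101101 00010001 00111011 10010101 01011111

First, C1 ⊕ C2 = (M1 ⊕ K) ⊕ (M2 ⊕ K) = M1 ⊕ M2, so the key drops out. Then M2 = (M1 ⊕ M2) ⊕ M1 over the first 10 bytes.
byte 0: (13 XOR 80) XOR 74 = 93 XOR 74 = e7
byte 1: (12 XOR 31) XOR 61 = 23 XOR 61 = 42
byte 2: (03 XOR f1) XOR 72 = f2 XOR 72 = 80
byte 3: (71 XOR 1c) XOR 67 = 6d XOR 67 = 0a
byte 4: (a9 XOR df) XOR 65 = 76 XOR 65 = 13
byte 5: (cb XOR 12) XOR 74 = d9 XOR 74 = ad
byte 6: (5c XOR 6d) XOR 20 = 31 XOR 20 = 11
byte 7: (b1 XOR df) XOR 55 = 6e XOR 55 = 3b
byte 8: (e6 XOR 00) XOR 73 = e6 XOR 73 = 95
byte 9: (2e XOR 14) XOR 65 = 3a XOR 65 = 5f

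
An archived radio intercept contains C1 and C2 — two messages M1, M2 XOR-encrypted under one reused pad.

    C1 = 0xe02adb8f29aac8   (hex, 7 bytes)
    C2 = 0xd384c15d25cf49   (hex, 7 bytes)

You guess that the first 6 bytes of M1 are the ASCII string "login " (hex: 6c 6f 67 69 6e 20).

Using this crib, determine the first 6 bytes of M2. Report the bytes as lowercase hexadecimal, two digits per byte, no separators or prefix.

5fc17dbb6245

First, C1 ⊕ C2 = (M1 ⊕ K) ⊕ (M2 ⊕ K) = M1 ⊕ M2, so the key drops out. Then M2 = (M1 ⊕ M2) ⊕ M1 over the first 6 bytes.
byte 0: (e0 ⊕ d3) ⊕ 6c = 33 ⊕ 6c = 5f
byte 1: (2a ⊕ 84) ⊕ 6f = ae ⊕ 6f = c1
byte 2: (db ⊕ c1) ⊕ 67 = 1a ⊕ 67 = 7d
byte 3: (8f ⊕ 5d) ⊕ 69 = d2 ⊕ 69 = bb
byte 4: (29 ⊕ 25) ⊕ 6e = 0c ⊕ 6e = 62
byte 5: (aa ⊕ cf) ⊕ 20 = 65 ⊕ 20 = 45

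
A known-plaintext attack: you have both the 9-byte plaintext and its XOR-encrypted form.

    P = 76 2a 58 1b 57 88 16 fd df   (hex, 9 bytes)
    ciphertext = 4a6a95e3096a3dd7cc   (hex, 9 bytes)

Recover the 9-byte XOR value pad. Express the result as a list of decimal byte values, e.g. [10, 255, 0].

Since ciphertext = P ⊕ pad, XORing both sides with P gives pad = P ⊕ ciphertext.
byte 0: 76 XOR 4a = 3c
byte 1: 2a XOR 6a = 40
byte 2: 58 XOR 95 = cd
byte 3: 1b XOR e3 = f8
byte 4: 57 XOR 09 = 5e
byte 5: 88 XOR 6a = e2
byte 6: 16 XOR 3d = 2b
byte 7: fd XOR d7 = 2a
byte 8: df XOR cc = 13

[60, 64, 205, 248, 94, 226, 43, 42, 19]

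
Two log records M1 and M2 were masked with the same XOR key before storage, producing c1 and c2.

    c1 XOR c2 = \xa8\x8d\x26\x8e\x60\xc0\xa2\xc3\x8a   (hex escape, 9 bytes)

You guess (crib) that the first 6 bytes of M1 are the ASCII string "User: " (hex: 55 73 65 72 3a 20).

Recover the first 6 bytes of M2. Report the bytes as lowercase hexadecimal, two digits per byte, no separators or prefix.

fdfe43fc5ae0

Since c1 ⊕ c2 = M1 ⊕ M2, XORing with the guessed M1 bytes yields the corresponding M2 bytes: M2 = (c1 ⊕ c2) ⊕ M1.
a8 ^ 55 = fd
8d ^ 73 = fe
26 ^ 65 = 43
8e ^ 72 = fc
60 ^ 3a = 5a
c0 ^ 20 = e0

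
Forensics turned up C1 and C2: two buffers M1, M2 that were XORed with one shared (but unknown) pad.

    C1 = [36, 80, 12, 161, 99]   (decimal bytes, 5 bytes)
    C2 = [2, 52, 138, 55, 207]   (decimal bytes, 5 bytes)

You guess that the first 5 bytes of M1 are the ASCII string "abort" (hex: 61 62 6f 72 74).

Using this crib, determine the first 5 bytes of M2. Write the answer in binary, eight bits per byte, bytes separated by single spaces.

01000111 00000110 11101001 11100100 11011000

First, C1 ⊕ C2 = (M1 ⊕ K) ⊕ (M2 ⊕ K) = M1 ⊕ M2, so the key drops out. Then M2 = (M1 ⊕ M2) ⊕ M1 over the first 5 bytes.
byte 0: (24 xor 02) xor 61 = 26 xor 61 = 47
byte 1: (50 xor 34) xor 62 = 64 xor 62 = 06
byte 2: (0c xor 8a) xor 6f = 86 xor 6f = e9
byte 3: (a1 xor 37) xor 72 = 96 xor 72 = e4
byte 4: (63 xor cf) xor 74 = ac xor 74 = d8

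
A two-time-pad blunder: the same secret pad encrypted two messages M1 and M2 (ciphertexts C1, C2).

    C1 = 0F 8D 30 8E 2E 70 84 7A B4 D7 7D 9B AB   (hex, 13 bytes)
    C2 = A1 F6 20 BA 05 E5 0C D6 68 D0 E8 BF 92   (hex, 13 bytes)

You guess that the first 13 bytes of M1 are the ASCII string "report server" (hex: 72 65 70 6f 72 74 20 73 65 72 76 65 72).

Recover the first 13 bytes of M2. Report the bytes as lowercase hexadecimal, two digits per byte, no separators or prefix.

First, C1 ⊕ C2 = (M1 ⊕ K) ⊕ (M2 ⊕ K) = M1 ⊕ M2, so the key drops out. Then M2 = (M1 ⊕ M2) ⊕ M1 over the first 13 bytes.
byte 0: (0f ⊕ a1) ⊕ 72 = ae ⊕ 72 = dc
byte 1: (8d ⊕ f6) ⊕ 65 = 7b ⊕ 65 = 1e
byte 2: (30 ⊕ 20) ⊕ 70 = 10 ⊕ 70 = 60
byte 3: (8e ⊕ ba) ⊕ 6f = 34 ⊕ 6f = 5b
byte 4: (2e ⊕ 05) ⊕ 72 = 2b ⊕ 72 = 59
byte 5: (70 ⊕ e5) ⊕ 74 = 95 ⊕ 74 = e1
byte 6: (84 ⊕ 0c) ⊕ 20 = 88 ⊕ 20 = a8
byte 7: (7a ⊕ d6) ⊕ 73 = ac ⊕ 73 = df
byte 8: (b4 ⊕ 68) ⊕ 65 = dc ⊕ 65 = b9
byte 9: (d7 ⊕ d0) ⊕ 72 = 07 ⊕ 72 = 75
byte 10: (7d ⊕ e8) ⊕ 76 = 95 ⊕ 76 = e3
byte 11: (9b ⊕ bf) ⊕ 65 = 24 ⊕ 65 = 41
byte 12: (ab ⊕ 92) ⊕ 72 = 39 ⊕ 72 = 4b

dc1e605b59e1a8dfb975e3414b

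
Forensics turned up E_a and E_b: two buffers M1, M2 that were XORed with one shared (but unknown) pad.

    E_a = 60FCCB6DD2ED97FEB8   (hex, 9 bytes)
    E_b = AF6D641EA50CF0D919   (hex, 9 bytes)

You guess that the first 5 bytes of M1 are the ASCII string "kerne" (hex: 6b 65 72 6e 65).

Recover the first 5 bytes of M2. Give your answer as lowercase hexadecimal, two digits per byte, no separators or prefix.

First, E_a ⊕ E_b = (M1 ⊕ K) ⊕ (M2 ⊕ K) = M1 ⊕ M2, so the key drops out. Then M2 = (M1 ⊕ M2) ⊕ M1 over the first 5 bytes.
byte 0: (60 ⊕ af) ⊕ 6b = cf ⊕ 6b = a4
byte 1: (fc ⊕ 6d) ⊕ 65 = 91 ⊕ 65 = f4
byte 2: (cb ⊕ 64) ⊕ 72 = af ⊕ 72 = dd
byte 3: (6d ⊕ 1e) ⊕ 6e = 73 ⊕ 6e = 1d
byte 4: (d2 ⊕ a5) ⊕ 65 = 77 ⊕ 65 = 12

a4f4dd1d12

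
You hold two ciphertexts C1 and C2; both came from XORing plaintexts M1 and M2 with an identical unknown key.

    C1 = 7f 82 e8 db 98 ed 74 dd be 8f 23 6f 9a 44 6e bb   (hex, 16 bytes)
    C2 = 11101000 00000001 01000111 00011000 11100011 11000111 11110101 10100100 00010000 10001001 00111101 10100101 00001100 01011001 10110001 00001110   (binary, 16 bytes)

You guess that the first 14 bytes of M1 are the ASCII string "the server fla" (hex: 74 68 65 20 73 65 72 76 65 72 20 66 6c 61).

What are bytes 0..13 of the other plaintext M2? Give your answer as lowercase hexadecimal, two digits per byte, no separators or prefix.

e3ebcae3084ff30fcb743eacfa7c

First, C1 ⊕ C2 = (M1 ⊕ K) ⊕ (M2 ⊕ K) = M1 ⊕ M2, so the key drops out. Then M2 = (M1 ⊕ M2) ⊕ M1 over the first 14 bytes.
byte 0: (7f xor e8) xor 74 = 97 xor 74 = e3
byte 1: (82 xor 01) xor 68 = 83 xor 68 = eb
byte 2: (e8 xor 47) xor 65 = af xor 65 = ca
byte 3: (db xor 18) xor 20 = c3 xor 20 = e3
byte 4: (98 xor e3) xor 73 = 7b xor 73 = 08
byte 5: (ed xor c7) xor 65 = 2a xor 65 = 4f
byte 6: (74 xor f5) xor 72 = 81 xor 72 = f3
byte 7: (dd xor a4) xor 76 = 79 xor 76 = 0f
byte 8: (be xor 10) xor 65 = ae xor 65 = cb
byte 9: (8f xor 89) xor 72 = 06 xor 72 = 74
byte 10: (23 xor 3d) xor 20 = 1e xor 20 = 3e
byte 11: (6f xor a5) xor 66 = ca xor 66 = ac
byte 12: (9a xor 0c) xor 6c = 96 xor 6c = fa
byte 13: (44 xor 59) xor 61 = 1d xor 61 = 7c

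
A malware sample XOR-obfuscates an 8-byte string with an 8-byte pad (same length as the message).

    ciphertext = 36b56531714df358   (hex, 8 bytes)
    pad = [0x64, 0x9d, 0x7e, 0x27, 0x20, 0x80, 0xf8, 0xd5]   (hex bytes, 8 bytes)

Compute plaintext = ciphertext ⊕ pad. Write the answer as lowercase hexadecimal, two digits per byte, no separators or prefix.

XOR is its own inverse, so applying the key byte-wise gives the result directly.
00110110 ⊕ 01100100 = 01010010
10110101 ⊕ 10011101 = 00101000
01100101 ⊕ 01111110 = 00011011
00110001 ⊕ 00100111 = 00010110
01110001 ⊕ 00100000 = 01010001
01001101 ⊕ 10000000 = 11001101
11110011 ⊕ 11111000 = 00001011
01011000 ⊕ 11010101 = 10001101

52281b1651cd0b8d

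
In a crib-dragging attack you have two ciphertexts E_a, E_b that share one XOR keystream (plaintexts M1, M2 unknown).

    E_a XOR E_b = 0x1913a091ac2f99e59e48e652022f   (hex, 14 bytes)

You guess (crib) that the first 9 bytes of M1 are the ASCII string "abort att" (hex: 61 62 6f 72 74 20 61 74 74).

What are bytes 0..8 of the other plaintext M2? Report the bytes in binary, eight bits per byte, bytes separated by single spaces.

01111000 01110001 11001111 11100011 11011000 00001111 11111000 10010001 11101010

Since E_a ⊕ E_b = M1 ⊕ M2, XORing with the guessed M1 bytes yields the corresponding M2 bytes: M2 = (E_a ⊕ E_b) ⊕ M1.
19 XOR 61 = 78
13 XOR 62 = 71
a0 XOR 6f = cf
91 XOR 72 = e3
ac XOR 74 = d8
2f XOR 20 = 0f
99 XOR 61 = f8
e5 XOR 74 = 91
9e XOR 74 = ea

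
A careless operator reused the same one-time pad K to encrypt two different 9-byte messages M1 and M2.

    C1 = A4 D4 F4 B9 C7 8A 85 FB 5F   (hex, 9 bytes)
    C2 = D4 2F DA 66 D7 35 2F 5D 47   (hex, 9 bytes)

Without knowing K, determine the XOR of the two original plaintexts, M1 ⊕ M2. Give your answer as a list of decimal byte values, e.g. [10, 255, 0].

[112, 251, 46, 223, 16, 191, 170, 166, 24]

C1 ⊕ C2 = (M1 ⊕ K) ⊕ (M2 ⊕ K) = M1 ⊕ M2 — the shared key cancels under XOR.
byte 0: 164 ⊕ 212 = 112
byte 1: 212 ⊕  47 = 251
byte 2: 244 ⊕ 218 =  46
byte 3: 185 ⊕ 102 = 223
byte 4: 199 ⊕ 215 =  16
byte 5: 138 ⊕  53 = 191
byte 6: 133 ⊕  47 = 170
byte 7: 251 ⊕  93 = 166
byte 8:  95 ⊕  71 =  24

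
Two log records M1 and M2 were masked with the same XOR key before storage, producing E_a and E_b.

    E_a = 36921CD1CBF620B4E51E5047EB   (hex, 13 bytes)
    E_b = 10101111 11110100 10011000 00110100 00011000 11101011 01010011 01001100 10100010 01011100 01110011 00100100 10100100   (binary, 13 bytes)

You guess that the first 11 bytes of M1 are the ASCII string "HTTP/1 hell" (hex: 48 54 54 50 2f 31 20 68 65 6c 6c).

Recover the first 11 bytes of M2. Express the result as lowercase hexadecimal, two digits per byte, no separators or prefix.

First, E_a ⊕ E_b = (M1 ⊕ K) ⊕ (M2 ⊕ K) = M1 ⊕ M2, so the key drops out. Then M2 = (M1 ⊕ M2) ⊕ M1 over the first 11 bytes.
byte 0: (36 ^ af) ^ 48 = 99 ^ 48 = d1
byte 1: (92 ^ f4) ^ 54 = 66 ^ 54 = 32
byte 2: (1c ^ 98) ^ 54 = 84 ^ 54 = d0
byte 3: (d1 ^ 34) ^ 50 = e5 ^ 50 = b5
byte 4: (cb ^ 18) ^ 2f = d3 ^ 2f = fc
byte 5: (f6 ^ eb) ^ 31 = 1d ^ 31 = 2c
byte 6: (20 ^ 53) ^ 20 = 73 ^ 20 = 53
byte 7: (b4 ^ 4c) ^ 68 = f8 ^ 68 = 90
byte 8: (e5 ^ a2) ^ 65 = 47 ^ 65 = 22
byte 9: (1e ^ 5c) ^ 6c = 42 ^ 6c = 2e
byte 10: (50 ^ 73) ^ 6c = 23 ^ 6c = 4f

d132d0b5fc2c5390222e4f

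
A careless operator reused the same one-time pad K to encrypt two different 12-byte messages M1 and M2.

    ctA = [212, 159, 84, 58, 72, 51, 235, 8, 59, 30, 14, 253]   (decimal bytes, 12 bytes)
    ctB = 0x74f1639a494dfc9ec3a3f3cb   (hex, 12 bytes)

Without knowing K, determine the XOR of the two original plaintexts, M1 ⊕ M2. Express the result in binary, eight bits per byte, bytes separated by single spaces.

10100000 01101110 00110111 10100000 00000001 01111110 00010111 10010110 11111000 10111101 11111101 00110110

ctA ⊕ ctB = (M1 ⊕ K) ⊕ (M2 ⊕ K) = M1 ⊕ M2 — the shared key cancels under XOR.
11010100 XOR 01110100 = 10100000
10011111 XOR 11110001 = 01101110
01010100 XOR 01100011 = 00110111
00111010 XOR 10011010 = 10100000
01001000 XOR 01001001 = 00000001
00110011 XOR 01001101 = 01111110
11101011 XOR 11111100 = 00010111
00001000 XOR 10011110 = 10010110
00111011 XOR 11000011 = 11111000
00011110 XOR 10100011 = 10111101
00001110 XOR 11110011 = 11111101
11111101 XOR 11001011 = 00110110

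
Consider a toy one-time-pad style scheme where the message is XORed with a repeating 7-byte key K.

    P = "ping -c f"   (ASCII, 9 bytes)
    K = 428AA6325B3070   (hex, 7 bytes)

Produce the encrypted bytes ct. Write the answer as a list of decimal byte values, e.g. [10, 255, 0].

The 7-byte key repeats, so the effective keystream is 42 8a a6 32 5b 30 70 42 8a.
byte 0: 01110000 ⊕ 01000010 = 00110010
byte 1: 01101001 ⊕ 10001010 = 11100011
byte 2: 01101110 ⊕ 10100110 = 11001000
byte 3: 01100111 ⊕ 00110010 = 01010101
byte 4: 00100000 ⊕ 01011011 = 01111011
byte 5: 00101101 ⊕ 00110000 = 00011101
byte 6: 01100011 ⊕ 01110000 = 00010011
byte 7: 00100000 ⊕ 01000010 = 01100010
byte 8: 01100110 ⊕ 10001010 = 11101100

[50, 227, 200, 85, 123, 29, 19, 98, 236]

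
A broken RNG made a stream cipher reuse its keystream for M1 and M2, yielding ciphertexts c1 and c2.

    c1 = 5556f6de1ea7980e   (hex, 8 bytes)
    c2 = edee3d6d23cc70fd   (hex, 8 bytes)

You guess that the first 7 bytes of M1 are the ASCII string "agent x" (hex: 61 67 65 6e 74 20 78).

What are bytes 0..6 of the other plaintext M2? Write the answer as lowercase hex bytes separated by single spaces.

d9 df ae dd 49 4b 90

First, c1 ⊕ c2 = (M1 ⊕ K) ⊕ (M2 ⊕ K) = M1 ⊕ M2, so the key drops out. Then M2 = (M1 ⊕ M2) ⊕ M1 over the first 7 bytes.
byte 0: (55 ^ ed) ^ 61 = b8 ^ 61 = d9
byte 1: (56 ^ ee) ^ 67 = b8 ^ 67 = df
byte 2: (f6 ^ 3d) ^ 65 = cb ^ 65 = ae
byte 3: (de ^ 6d) ^ 6e = b3 ^ 6e = dd
byte 4: (1e ^ 23) ^ 74 = 3d ^ 74 = 49
byte 5: (a7 ^ cc) ^ 20 = 6b ^ 20 = 4b
byte 6: (98 ^ 70) ^ 78 = e8 ^ 78 = 90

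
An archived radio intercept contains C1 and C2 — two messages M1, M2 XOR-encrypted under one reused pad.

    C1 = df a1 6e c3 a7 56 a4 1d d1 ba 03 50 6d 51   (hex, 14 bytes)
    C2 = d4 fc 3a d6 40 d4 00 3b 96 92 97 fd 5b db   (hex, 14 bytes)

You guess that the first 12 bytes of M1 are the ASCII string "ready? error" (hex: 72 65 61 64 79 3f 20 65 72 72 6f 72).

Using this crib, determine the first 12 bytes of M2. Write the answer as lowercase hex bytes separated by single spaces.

First, C1 ⊕ C2 = (M1 ⊕ K) ⊕ (M2 ⊕ K) = M1 ⊕ M2, so the key drops out. Then M2 = (M1 ⊕ M2) ⊕ M1 over the first 12 bytes.
byte 0: (df xor d4) xor 72 = 0b xor 72 = 79
byte 1: (a1 xor fc) xor 65 = 5d xor 65 = 38
byte 2: (6e xor 3a) xor 61 = 54 xor 61 = 35
byte 3: (c3 xor d6) xor 64 = 15 xor 64 = 71
byte 4: (a7 xor 40) xor 79 = e7 xor 79 = 9e
byte 5: (56 xor d4) xor 3f = 82 xor 3f = bd
byte 6: (a4 xor 00) xor 20 = a4 xor 20 = 84
byte 7: (1d xor 3b) xor 65 = 26 xor 65 = 43
byte 8: (d1 xor 96) xor 72 = 47 xor 72 = 35
byte 9: (ba xor 92) xor 72 = 28 xor 72 = 5a
byte 10: (03 xor 97) xor 6f = 94 xor 6f = fb
byte 11: (50 xor fd) xor 72 = ad xor 72 = df

79 38 35 71 9e bd 84 43 35 5a fb df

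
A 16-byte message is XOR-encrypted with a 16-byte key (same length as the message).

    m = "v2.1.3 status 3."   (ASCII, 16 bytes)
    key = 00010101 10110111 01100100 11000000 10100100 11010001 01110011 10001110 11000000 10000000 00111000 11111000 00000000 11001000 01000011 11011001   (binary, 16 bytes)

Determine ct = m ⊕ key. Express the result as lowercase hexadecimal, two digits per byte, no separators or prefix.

byte 0: 01110110 XOR 00010101 = 01100011
byte 1: 00110010 XOR 10110111 = 10000101
byte 2: 00101110 XOR 01100100 = 01001010
byte 3: 00110001 XOR 11000000 = 11110001
byte 4: 00101110 XOR 10100100 = 10001010
byte 5: 00110011 XOR 11010001 = 11100010
byte 6: 00100000 XOR 01110011 = 01010011
byte 7: 01110011 XOR 10001110 = 11111101
byte 8: 01110100 XOR 11000000 = 10110100
byte 9: 01100001 XOR 10000000 = 11100001
byte 10: 01110100 XOR 00111000 = 01001100
byte 11: 01110101 XOR 11111000 = 10001101
byte 12: 01110011 XOR 00000000 = 01110011
byte 13: 00100000 XOR 11001000 = 11101000
byte 14: 00110011 XOR 01000011 = 01110000
byte 15: 00101110 XOR 11011001 = 11110111

63854af18ae253fdb4e14c8d73e870f7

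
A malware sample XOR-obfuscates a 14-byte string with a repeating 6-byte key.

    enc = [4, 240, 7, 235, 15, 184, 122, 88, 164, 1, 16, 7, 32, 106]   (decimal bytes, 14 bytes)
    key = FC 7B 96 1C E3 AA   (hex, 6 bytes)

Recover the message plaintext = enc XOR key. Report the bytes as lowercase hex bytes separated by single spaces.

f8 8b 91 f7 ec 12 86 23 32 1d f3 ad dc 11

The 6-byte key repeats, so the effective keystream is fc 7b 96 1c e3 aa fc 7b 96 1c e3 aa fc 7b.
byte 0: 04 XOR fc = f8
byte 1: f0 XOR 7b = 8b
byte 2: 07 XOR 96 = 91
byte 3: eb XOR 1c = f7
byte 4: 0f XOR e3 = ec
byte 5: b8 XOR aa = 12
byte 6: 7a XOR fc = 86
byte 7: 58 XOR 7b = 23
byte 8: a4 XOR 96 = 32
byte 9: 01 XOR 1c = 1d
byte 10: 10 XOR e3 = f3
byte 11: 07 XOR aa = ad
byte 12: 20 XOR fc = dc
byte 13: 6a XOR 7b = 11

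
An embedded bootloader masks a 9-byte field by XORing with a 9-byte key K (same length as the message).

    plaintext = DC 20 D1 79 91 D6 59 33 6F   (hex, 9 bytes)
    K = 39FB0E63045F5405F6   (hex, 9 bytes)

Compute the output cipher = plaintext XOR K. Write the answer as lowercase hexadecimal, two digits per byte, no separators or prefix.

e5dbdf1a95890d3699

byte 0: dc XOR 39 = e5
byte 1: 20 XOR fb = db
byte 2: d1 XOR 0e = df
byte 3: 79 XOR 63 = 1a
byte 4: 91 XOR 04 = 95
byte 5: d6 XOR 5f = 89
byte 6: 59 XOR 54 = 0d
byte 7: 33 XOR 05 = 36
byte 8: 6f XOR f6 = 99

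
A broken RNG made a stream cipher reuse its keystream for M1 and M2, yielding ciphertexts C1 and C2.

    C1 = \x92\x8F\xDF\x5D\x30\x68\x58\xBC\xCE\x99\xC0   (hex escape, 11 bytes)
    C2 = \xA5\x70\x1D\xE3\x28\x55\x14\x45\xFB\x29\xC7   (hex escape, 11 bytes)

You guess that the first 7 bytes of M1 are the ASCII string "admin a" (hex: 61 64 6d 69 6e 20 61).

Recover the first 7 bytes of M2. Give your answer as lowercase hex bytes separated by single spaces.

56 9b af d7 76 1d 2d

First, C1 ⊕ C2 = (M1 ⊕ K) ⊕ (M2 ⊕ K) = M1 ⊕ M2, so the key drops out. Then M2 = (M1 ⊕ M2) ⊕ M1 over the first 7 bytes.
byte 0: (92 ⊕ a5) ⊕ 61 = 37 ⊕ 61 = 56
byte 1: (8f ⊕ 70) ⊕ 64 = ff ⊕ 64 = 9b
byte 2: (df ⊕ 1d) ⊕ 6d = c2 ⊕ 6d = af
byte 3: (5d ⊕ e3) ⊕ 69 = be ⊕ 69 = d7
byte 4: (30 ⊕ 28) ⊕ 6e = 18 ⊕ 6e = 76
byte 5: (68 ⊕ 55) ⊕ 20 = 3d ⊕ 20 = 1d
byte 6: (58 ⊕ 14) ⊕ 61 = 4c ⊕ 61 = 2d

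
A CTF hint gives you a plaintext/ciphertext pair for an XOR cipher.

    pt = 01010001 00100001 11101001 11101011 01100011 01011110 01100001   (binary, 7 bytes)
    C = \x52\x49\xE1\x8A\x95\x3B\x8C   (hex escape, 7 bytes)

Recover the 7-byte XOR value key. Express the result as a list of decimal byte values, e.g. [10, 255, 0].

[3, 104, 8, 97, 246, 101, 237]

Since C = pt ⊕ key, XORing both sides with pt gives key = pt ⊕ C.
 81 ⊕  82 =   3
 33 ⊕  73 = 104
233 ⊕ 225 =   8
235 ⊕ 138 =  97
 99 ⊕ 149 = 246
 94 ⊕  59 = 101
 97 ⊕ 140 = 237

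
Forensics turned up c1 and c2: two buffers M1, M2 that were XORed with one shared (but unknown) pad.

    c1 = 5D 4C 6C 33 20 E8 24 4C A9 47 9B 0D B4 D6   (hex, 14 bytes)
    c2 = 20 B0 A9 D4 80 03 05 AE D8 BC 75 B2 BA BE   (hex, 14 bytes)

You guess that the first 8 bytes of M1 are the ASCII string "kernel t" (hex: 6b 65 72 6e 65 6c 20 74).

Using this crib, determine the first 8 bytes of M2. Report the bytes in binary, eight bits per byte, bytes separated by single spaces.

00010110 10011001 10110111 10001001 11000101 10000111 00000001 10010110

First, c1 ⊕ c2 = (M1 ⊕ K) ⊕ (M2 ⊕ K) = M1 ⊕ M2, so the key drops out. Then M2 = (M1 ⊕ M2) ⊕ M1 over the first 8 bytes.
byte 0: (5d xor 20) xor 6b = 7d xor 6b = 16
byte 1: (4c xor b0) xor 65 = fc xor 65 = 99
byte 2: (6c xor a9) xor 72 = c5 xor 72 = b7
byte 3: (33 xor d4) xor 6e = e7 xor 6e = 89
byte 4: (20 xor 80) xor 65 = a0 xor 65 = c5
byte 5: (e8 xor 03) xor 6c = eb xor 6c = 87
byte 6: (24 xor 05) xor 20 = 21 xor 20 = 01
byte 7: (4c xor ae) xor 74 = e2 xor 74 = 96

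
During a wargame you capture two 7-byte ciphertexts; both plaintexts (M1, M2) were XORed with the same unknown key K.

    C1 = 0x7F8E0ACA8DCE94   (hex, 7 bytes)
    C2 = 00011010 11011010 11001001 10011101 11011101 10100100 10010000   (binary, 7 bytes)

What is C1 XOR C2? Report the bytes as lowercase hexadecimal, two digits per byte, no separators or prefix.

C1 ⊕ C2 = (M1 ⊕ K) ⊕ (M2 ⊕ K) = M1 ⊕ M2 — the shared key cancels under XOR.
7f ⊕ 1a = 65
8e ⊕ da = 54
0a ⊕ c9 = c3
ca ⊕ 9d = 57
8d ⊕ dd = 50
ce ⊕ a4 = 6a
94 ⊕ 90 = 04

6554c357506a04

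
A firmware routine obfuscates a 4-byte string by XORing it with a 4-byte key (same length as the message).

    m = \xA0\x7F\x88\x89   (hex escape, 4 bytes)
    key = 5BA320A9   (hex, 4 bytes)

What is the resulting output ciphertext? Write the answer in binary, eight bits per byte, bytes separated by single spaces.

a0 ^ 5b = fb
7f ^ a3 = dc
88 ^ 20 = a8
89 ^ a9 = 20

11111011 11011100 10101000 00100000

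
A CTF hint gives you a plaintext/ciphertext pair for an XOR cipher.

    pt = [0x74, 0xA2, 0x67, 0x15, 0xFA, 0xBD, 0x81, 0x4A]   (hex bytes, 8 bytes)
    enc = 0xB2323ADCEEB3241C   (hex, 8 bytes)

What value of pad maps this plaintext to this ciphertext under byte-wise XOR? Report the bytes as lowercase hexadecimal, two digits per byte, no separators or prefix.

Since enc = pt ⊕ pad, XORing both sides with pt gives pad = pt ⊕ enc.
74 ⊕ b2 = c6
a2 ⊕ 32 = 90
67 ⊕ 3a = 5d
15 ⊕ dc = c9
fa ⊕ ee = 14
bd ⊕ b3 = 0e
81 ⊕ 24 = a5
4a ⊕ 1c = 56

c6905dc9140ea556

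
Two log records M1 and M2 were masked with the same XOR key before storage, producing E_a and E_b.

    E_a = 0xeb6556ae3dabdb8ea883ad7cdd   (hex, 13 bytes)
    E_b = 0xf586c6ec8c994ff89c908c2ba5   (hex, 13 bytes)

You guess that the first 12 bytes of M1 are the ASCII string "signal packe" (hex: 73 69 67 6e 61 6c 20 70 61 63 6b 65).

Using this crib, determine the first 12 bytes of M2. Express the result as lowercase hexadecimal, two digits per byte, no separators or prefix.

6d8af72cd05eb40655704a32

First, E_a ⊕ E_b = (M1 ⊕ K) ⊕ (M2 ⊕ K) = M1 ⊕ M2, so the key drops out. Then M2 = (M1 ⊕ M2) ⊕ M1 over the first 12 bytes.
byte 0: (eb ⊕ f5) ⊕ 73 = 1e ⊕ 73 = 6d
byte 1: (65 ⊕ 86) ⊕ 69 = e3 ⊕ 69 = 8a
byte 2: (56 ⊕ c6) ⊕ 67 = 90 ⊕ 67 = f7
byte 3: (ae ⊕ ec) ⊕ 6e = 42 ⊕ 6e = 2c
byte 4: (3d ⊕ 8c) ⊕ 61 = b1 ⊕ 61 = d0
byte 5: (ab ⊕ 99) ⊕ 6c = 32 ⊕ 6c = 5e
byte 6: (db ⊕ 4f) ⊕ 20 = 94 ⊕ 20 = b4
byte 7: (8e ⊕ f8) ⊕ 70 = 76 ⊕ 70 = 06
byte 8: (a8 ⊕ 9c) ⊕ 61 = 34 ⊕ 61 = 55
byte 9: (83 ⊕ 90) ⊕ 63 = 13 ⊕ 63 = 70
byte 10: (ad ⊕ 8c) ⊕ 6b = 21 ⊕ 6b = 4a
byte 11: (7c ⊕ 2b) ⊕ 65 = 57 ⊕ 65 = 32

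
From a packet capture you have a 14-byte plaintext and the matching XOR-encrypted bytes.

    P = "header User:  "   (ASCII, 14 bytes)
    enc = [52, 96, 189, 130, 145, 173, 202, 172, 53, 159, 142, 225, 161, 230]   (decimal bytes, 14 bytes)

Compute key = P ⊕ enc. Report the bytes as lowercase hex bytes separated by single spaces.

Since enc = P ⊕ key, XORing both sides with P gives key = P ⊕ enc.
68 xor 34 = 5c
65 xor 60 = 05
61 xor bd = dc
64 xor 82 = e6
65 xor 91 = f4
72 xor ad = df
20 xor ca = ea
55 xor ac = f9
73 xor 35 = 46
65 xor 9f = fa
72 xor 8e = fc
3a xor e1 = db
20 xor a1 = 81
20 xor e6 = c6

5c 05 dc e6 f4 df ea f9 46 fa fc db 81 c6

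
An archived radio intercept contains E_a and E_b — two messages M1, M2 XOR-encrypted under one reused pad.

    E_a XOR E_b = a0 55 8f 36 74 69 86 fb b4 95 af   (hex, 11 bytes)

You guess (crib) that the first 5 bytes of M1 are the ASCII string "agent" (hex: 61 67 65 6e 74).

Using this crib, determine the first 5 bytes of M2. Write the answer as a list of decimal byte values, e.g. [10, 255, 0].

Since E_a ⊕ E_b = M1 ⊕ M2, XORing with the guessed M1 bytes yields the corresponding M2 bytes: M2 = (E_a ⊕ E_b) ⊕ M1.
a0 xor 61 = c1
55 xor 67 = 32
8f xor 65 = ea
36 xor 6e = 58
74 xor 74 = 00

[193, 50, 234, 88, 0]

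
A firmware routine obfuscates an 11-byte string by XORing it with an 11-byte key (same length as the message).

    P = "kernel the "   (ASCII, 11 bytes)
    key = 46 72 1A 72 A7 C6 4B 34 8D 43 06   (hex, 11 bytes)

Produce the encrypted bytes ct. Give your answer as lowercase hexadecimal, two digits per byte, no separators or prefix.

2d17681cc2aa6b40e52626

byte 0: 6b xor 46 = 2d
byte 1: 65 xor 72 = 17
byte 2: 72 xor 1a = 68
byte 3: 6e xor 72 = 1c
byte 4: 65 xor a7 = c2
byte 5: 6c xor c6 = aa
byte 6: 20 xor 4b = 6b
byte 7: 74 xor 34 = 40
byte 8: 68 xor 8d = e5
byte 9: 65 xor 43 = 26
byte 10: 20 xor 06 = 26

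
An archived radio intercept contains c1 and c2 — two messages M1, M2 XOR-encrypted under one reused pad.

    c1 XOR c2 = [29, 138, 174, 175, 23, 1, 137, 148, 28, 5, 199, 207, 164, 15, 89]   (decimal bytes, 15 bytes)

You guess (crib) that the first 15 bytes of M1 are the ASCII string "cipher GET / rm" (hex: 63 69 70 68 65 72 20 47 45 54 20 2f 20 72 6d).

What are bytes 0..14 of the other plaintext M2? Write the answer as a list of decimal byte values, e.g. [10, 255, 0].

Since c1 ⊕ c2 = M1 ⊕ M2, XORing with the guessed M1 bytes yields the corresponding M2 bytes: M2 = (c1 ⊕ c2) ⊕ M1.
1d ^ 63 = 7e
8a ^ 69 = e3
ae ^ 70 = de
af ^ 68 = c7
17 ^ 65 = 72
01 ^ 72 = 73
89 ^ 20 = a9
94 ^ 47 = d3
1c ^ 45 = 59
05 ^ 54 = 51
c7 ^ 20 = e7
cf ^ 2f = e0
a4 ^ 20 = 84
0f ^ 72 = 7d
59 ^ 6d = 34

[126, 227, 222, 199, 114, 115, 169, 211, 89, 81, 231, 224, 132, 125, 52]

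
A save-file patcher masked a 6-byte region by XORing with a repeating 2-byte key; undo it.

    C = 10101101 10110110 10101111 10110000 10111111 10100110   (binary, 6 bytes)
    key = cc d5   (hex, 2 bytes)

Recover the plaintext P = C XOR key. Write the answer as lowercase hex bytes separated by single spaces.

61 63 63 65 73 73

The 2-byte key repeats, so the effective keystream is cc d5 cc d5 cc d5.
byte 0: ad ^ cc = 61
byte 1: b6 ^ d5 = 63
byte 2: af ^ cc = 63
byte 3: b0 ^ d5 = 65
byte 4: bf ^ cc = 73
byte 5: a6 ^ d5 = 73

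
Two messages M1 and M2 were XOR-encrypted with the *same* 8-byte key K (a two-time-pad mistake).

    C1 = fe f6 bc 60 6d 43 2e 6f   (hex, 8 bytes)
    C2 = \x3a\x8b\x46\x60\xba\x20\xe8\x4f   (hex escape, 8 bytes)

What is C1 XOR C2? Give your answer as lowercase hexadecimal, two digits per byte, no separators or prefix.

C1 ⊕ C2 = (M1 ⊕ K) ⊕ (M2 ⊕ K) = M1 ⊕ M2 — the shared key cancels under XOR.
byte 0: 11111110 ^ 00111010 = 11000100
byte 1: 11110110 ^ 10001011 = 01111101
byte 2: 10111100 ^ 01000110 = 11111010
byte 3: 01100000 ^ 01100000 = 00000000
byte 4: 01101101 ^ 10111010 = 11010111
byte 5: 01000011 ^ 00100000 = 01100011
byte 6: 00101110 ^ 11101000 = 11000110
byte 7: 01101111 ^ 01001111 = 00100000

c47dfa00d763c620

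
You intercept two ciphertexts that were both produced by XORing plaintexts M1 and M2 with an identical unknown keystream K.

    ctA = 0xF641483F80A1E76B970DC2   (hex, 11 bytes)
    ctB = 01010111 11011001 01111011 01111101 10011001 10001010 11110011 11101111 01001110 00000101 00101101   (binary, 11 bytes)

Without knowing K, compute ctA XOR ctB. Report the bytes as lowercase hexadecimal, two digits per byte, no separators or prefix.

a1983342192b1484d908ef

ctA ⊕ ctB = (M1 ⊕ K) ⊕ (M2 ⊕ K) = M1 ⊕ M2 — the shared key cancels under XOR.
byte 0: 11110110 XOR 01010111 = 10100001
byte 1: 01000001 XOR 11011001 = 10011000
byte 2: 01001000 XOR 01111011 = 00110011
byte 3: 00111111 XOR 01111101 = 01000010
byte 4: 10000000 XOR 10011001 = 00011001
byte 5: 10100001 XOR 10001010 = 00101011
byte 6: 11100111 XOR 11110011 = 00010100
byte 7: 01101011 XOR 11101111 = 10000100
byte 8: 10010111 XOR 01001110 = 11011001
byte 9: 00001101 XOR 00000101 = 00001000
byte 10: 11000010 XOR 00101101 = 11101111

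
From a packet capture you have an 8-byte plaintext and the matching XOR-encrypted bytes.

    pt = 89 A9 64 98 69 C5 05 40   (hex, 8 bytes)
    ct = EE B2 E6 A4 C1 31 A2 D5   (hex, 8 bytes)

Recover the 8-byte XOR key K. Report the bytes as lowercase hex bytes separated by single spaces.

67 1b 82 3c a8 f4 a7 95

Since ct = pt ⊕ K, XORing both sides with pt gives K = pt ⊕ ct.
89 xor ee = 67
a9 xor b2 = 1b
64 xor e6 = 82
98 xor a4 = 3c
69 xor c1 = a8
c5 xor 31 = f4
05 xor a2 = a7
40 xor d5 = 95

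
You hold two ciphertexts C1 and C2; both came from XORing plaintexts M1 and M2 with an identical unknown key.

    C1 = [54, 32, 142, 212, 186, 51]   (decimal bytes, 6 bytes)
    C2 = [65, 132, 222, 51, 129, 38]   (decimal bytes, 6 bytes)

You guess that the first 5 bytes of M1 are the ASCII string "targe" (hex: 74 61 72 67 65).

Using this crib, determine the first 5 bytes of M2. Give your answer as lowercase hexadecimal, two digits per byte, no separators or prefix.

03c522805e

First, C1 ⊕ C2 = (M1 ⊕ K) ⊕ (M2 ⊕ K) = M1 ⊕ M2, so the key drops out. Then M2 = (M1 ⊕ M2) ⊕ M1 over the first 5 bytes.
byte 0: (36 ⊕ 41) ⊕ 74 = 77 ⊕ 74 = 03
byte 1: (20 ⊕ 84) ⊕ 61 = a4 ⊕ 61 = c5
byte 2: (8e ⊕ de) ⊕ 72 = 50 ⊕ 72 = 22
byte 3: (d4 ⊕ 33) ⊕ 67 = e7 ⊕ 67 = 80
byte 4: (ba ⊕ 81) ⊕ 65 = 3b ⊕ 65 = 5e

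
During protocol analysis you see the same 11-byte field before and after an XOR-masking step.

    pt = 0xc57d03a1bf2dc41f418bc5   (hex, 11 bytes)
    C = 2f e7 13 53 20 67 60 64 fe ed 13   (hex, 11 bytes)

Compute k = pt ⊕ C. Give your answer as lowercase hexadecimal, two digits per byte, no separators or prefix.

Since C = pt ⊕ k, XORing both sides with pt gives k = pt ⊕ C.
c5 ⊕ 2f = ea
7d ⊕ e7 = 9a
03 ⊕ 13 = 10
a1 ⊕ 53 = f2
bf ⊕ 20 = 9f
2d ⊕ 67 = 4a
c4 ⊕ 60 = a4
1f ⊕ 64 = 7b
41 ⊕ fe = bf
8b ⊕ ed = 66
c5 ⊕ 13 = d6

ea9a10f29f4aa47bbf66d6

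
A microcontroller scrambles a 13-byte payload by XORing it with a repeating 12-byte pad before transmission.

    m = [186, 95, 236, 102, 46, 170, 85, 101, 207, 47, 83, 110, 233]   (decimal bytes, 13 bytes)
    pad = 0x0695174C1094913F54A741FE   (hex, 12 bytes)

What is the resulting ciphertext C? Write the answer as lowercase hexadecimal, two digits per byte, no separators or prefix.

bccafb2a3e3ec45a9b881290ef

The 12-byte key repeats, so the effective keystream is 06 95 17 4c 10 94 91 3f 54 a7 41 fe 06.
byte 0: 10111010 ^ 00000110 = 10111100
byte 1: 01011111 ^ 10010101 = 11001010
byte 2: 11101100 ^ 00010111 = 11111011
byte 3: 01100110 ^ 01001100 = 00101010
byte 4: 00101110 ^ 00010000 = 00111110
byte 5: 10101010 ^ 10010100 = 00111110
byte 6: 01010101 ^ 10010001 = 11000100
byte 7: 01100101 ^ 00111111 = 01011010
byte 8: 11001111 ^ 01010100 = 10011011
byte 9: 00101111 ^ 10100111 = 10001000
byte 10: 01010011 ^ 01000001 = 00010010
byte 11: 01101110 ^ 11111110 = 10010000
byte 12: 11101001 ^ 00000110 = 11101111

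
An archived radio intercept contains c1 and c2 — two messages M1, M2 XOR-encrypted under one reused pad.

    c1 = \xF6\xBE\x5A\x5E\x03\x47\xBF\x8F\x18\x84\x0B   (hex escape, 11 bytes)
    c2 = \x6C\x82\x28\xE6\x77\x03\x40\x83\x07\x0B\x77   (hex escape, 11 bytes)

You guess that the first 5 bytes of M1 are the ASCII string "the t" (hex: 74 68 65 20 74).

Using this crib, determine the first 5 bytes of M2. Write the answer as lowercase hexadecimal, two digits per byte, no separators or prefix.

ee54179800

First, c1 ⊕ c2 = (M1 ⊕ K) ⊕ (M2 ⊕ K) = M1 ⊕ M2, so the key drops out. Then M2 = (M1 ⊕ M2) ⊕ M1 over the first 5 bytes.
byte 0: (f6 ^ 6c) ^ 74 = 9a ^ 74 = ee
byte 1: (be ^ 82) ^ 68 = 3c ^ 68 = 54
byte 2: (5a ^ 28) ^ 65 = 72 ^ 65 = 17
byte 3: (5e ^ e6) ^ 20 = b8 ^ 20 = 98
byte 4: (03 ^ 77) ^ 74 = 74 ^ 74 = 00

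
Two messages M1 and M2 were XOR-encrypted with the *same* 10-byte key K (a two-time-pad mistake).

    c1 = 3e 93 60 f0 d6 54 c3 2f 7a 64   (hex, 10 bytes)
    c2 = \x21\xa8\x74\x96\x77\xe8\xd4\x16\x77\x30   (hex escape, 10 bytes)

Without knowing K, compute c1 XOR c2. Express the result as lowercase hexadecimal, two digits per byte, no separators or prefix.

1f3b1466a1bc17390d54

c1 ⊕ c2 = (M1 ⊕ K) ⊕ (M2 ⊕ K) = M1 ⊕ M2 — the shared key cancels under XOR.
3e ^ 21 = 1f
93 ^ a8 = 3b
60 ^ 74 = 14
f0 ^ 96 = 66
d6 ^ 77 = a1
54 ^ e8 = bc
c3 ^ d4 = 17
2f ^ 16 = 39
7a ^ 77 = 0d
64 ^ 30 = 54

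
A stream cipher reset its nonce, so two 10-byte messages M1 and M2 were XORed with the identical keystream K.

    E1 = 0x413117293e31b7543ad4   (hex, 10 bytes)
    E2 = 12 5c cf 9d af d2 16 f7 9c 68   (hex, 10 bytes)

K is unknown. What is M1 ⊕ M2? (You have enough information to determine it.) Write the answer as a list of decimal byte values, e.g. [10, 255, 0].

E1 ⊕ E2 = (M1 ⊕ K) ⊕ (M2 ⊕ K) = M1 ⊕ M2 — the shared key cancels under XOR.
01000001 ⊕ 00010010 = 01010011
00110001 ⊕ 01011100 = 01101101
00010111 ⊕ 11001111 = 11011000
00101001 ⊕ 10011101 = 10110100
00111110 ⊕ 10101111 = 10010001
00110001 ⊕ 11010010 = 11100011
10110111 ⊕ 00010110 = 10100001
01010100 ⊕ 11110111 = 10100011
00111010 ⊕ 10011100 = 10100110
11010100 ⊕ 01101000 = 10111100

[83, 109, 216, 180, 145, 227, 161, 163, 166, 188]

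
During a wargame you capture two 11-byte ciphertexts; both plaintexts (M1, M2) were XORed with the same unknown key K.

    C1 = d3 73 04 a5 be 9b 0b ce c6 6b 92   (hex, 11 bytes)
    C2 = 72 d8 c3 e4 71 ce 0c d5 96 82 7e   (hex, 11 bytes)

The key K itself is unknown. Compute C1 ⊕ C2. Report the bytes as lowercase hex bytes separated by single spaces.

a1 ab c7 41 cf 55 07 1b 50 e9 ec

C1 ⊕ C2 = (M1 ⊕ K) ⊕ (M2 ⊕ K) = M1 ⊕ M2 — the shared key cancels under XOR.
d3 XOR 72 = a1
73 XOR d8 = ab
04 XOR c3 = c7
a5 XOR e4 = 41
be XOR 71 = cf
9b XOR ce = 55
0b XOR 0c = 07
ce XOR d5 = 1b
c6 XOR 96 = 50
6b XOR 82 = e9
92 XOR 7e = ec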